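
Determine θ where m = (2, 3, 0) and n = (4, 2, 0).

m·n = 2·4 + 3·2 + 0·0 = 8 + 6 + 0 = 14
|m| = √(2² + 3² + 0²) = √13 ≈ 3.606
|n| = √(4² + 2² + 0²) = √20 ≈ 4.472
cos θ = (m·n)/(|m||n|) = 14/(3.606·4.472) ≈ 0.8682
θ = arccos(0.8682) ≈ 29.74°

29.74°


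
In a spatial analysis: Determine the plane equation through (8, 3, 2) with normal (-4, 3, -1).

The plane through P with normal n = (a, b, c) satisfies n·(r - P) = 0,
i.e. ax + by + cz = a·x₀ + b·y₀ + c·z₀.
d = (-4)·8 + 3·3 + (-1)·2
  = -32 + 9 - 2
  = -25
Equation: -4x + 3y - z = -25

-4x + 3y - z = -25


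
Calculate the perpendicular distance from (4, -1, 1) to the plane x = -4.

distance = |a·x₀ + b·y₀ + c·z₀ - d| / √(a² + b² + c²)
  = |1·4 + 0·(-1) + 0·1 - (-4)| / √(1² + 0² + 0²)
  = |4 + 0 + 0 + 4| / √(1 + 0 + 0)
  = |8| / √1
  = 8 / 1
  ≈ 8

8


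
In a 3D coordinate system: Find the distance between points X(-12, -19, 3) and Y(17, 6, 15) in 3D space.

d = √[(x₂-x₁)² + (y₂-y₁)² + (z₂-z₁)²]
  = √[29² + 25² + 12²]
  = √[841 + 625 + 144]
  = √1610
  ≈ 40.12

40.12


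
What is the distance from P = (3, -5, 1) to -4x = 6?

distance = |a·x₀ + b·y₀ + c·z₀ - d| / √(a² + b² + c²)
  = |(-4)·3 + 0·(-5) + 0·1 - 6| / √((-4)² + 0² + 0²)
  = |-12 + 0 + 0 - 6| / √(16 + 0 + 0)
  = |-18| / √16
  = 18 / 4
  ≈ 4.5

4.5


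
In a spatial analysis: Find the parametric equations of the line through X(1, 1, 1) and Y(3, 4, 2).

Direction vector d = Y - X = (3 - 1, 4 - 1, 2 - 1) = (2, 3, 1)
Parametric form r = X + t·d:
x = 1 + 2t, y = 1 + 3t, z = 1 + t

x = 1 + 2t, y = 1 + 3t, z = 1 + t


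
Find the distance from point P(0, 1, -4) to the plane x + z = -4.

distance = |a·x₀ + b·y₀ + c·z₀ - d| / √(a² + b² + c²)
  = |1·0 + 0·1 + 1·(-4) - (-4)| / √(1² + 0² + 1²)
  = |0 + 0 - 4 + 4| / √(1 + 0 + 1)
  = |0| / √2
  = 0 / 1.414
  ≈ 0

0


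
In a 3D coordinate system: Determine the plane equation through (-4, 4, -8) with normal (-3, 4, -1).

The plane through P with normal n = (a, b, c) satisfies n·(r - P) = 0,
i.e. ax + by + cz = a·x₀ + b·y₀ + c·z₀.
d = (-3)·(-4) + 4·4 + (-1)·(-8)
  = 12 + 16 + 8
  = 36
Equation: -3x + 4y - z = 36

-3x + 4y - z = 36


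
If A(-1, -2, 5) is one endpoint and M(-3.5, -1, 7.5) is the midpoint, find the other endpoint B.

B = 2M - A
  = (2·(-3.5) - (-1), 2·(-1) - (-2), 2·7.5 - 5)
  = (-7 + 1, -2 + 2, 15 - 5)
  = (-6, 0, 10)

(-6, 0, 10)


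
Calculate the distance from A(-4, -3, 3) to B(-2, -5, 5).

d = √[(x₂-x₁)² + (y₂-y₁)² + (z₂-z₁)²]
  = √[2² + (-2)² + 2²]
  = √[4 + 4 + 4]
  = √12
  ≈ 3.464

3.464


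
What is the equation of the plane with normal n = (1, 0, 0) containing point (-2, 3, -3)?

The plane through P with normal n = (a, b, c) satisfies n·(r - P) = 0,
i.e. ax + by + cz = a·x₀ + b·y₀ + c·z₀.
d = 1·(-2) + 0·3 + 0·(-3)
  = -2 + 0 + 0
  = -2
Equation: x = -2

x = -2


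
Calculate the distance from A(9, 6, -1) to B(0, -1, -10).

d = √[(x₂-x₁)² + (y₂-y₁)² + (z₂-z₁)²]
  = √[(-9)² + (-7)² + (-9)²]
  = √[81 + 49 + 81]
  = √211
  ≈ 14.53

14.53


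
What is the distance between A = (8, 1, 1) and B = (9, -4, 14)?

d = √[(x₂-x₁)² + (y₂-y₁)² + (z₂-z₁)²]
  = √[1² + (-5)² + 13²]
  = √[1 + 25 + 169]
  = √195
  ≈ 13.96

13.96


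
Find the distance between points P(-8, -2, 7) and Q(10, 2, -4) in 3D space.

d = √[(x₂-x₁)² + (y₂-y₁)² + (z₂-z₁)²]
  = √[18² + 4² + (-11)²]
  = √[324 + 16 + 121]
  = √461
  ≈ 21.47

21.47


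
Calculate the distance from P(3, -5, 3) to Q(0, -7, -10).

d = √[(x₂-x₁)² + (y₂-y₁)² + (z₂-z₁)²]
  = √[(-3)² + (-2)² + (-13)²]
  = √[9 + 4 + 169]
  = √182
  ≈ 13.49

13.49


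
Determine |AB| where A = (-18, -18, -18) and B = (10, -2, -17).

d = √[(x₂-x₁)² + (y₂-y₁)² + (z₂-z₁)²]
  = √[28² + 16² + 1²]
  = √[784 + 256 + 1]
  = √1041
  ≈ 32.26

32.26


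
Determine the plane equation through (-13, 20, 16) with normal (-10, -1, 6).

The plane through P with normal n = (a, b, c) satisfies n·(r - P) = 0,
i.e. ax + by + cz = a·x₀ + b·y₀ + c·z₀.
d = (-10)·(-13) + (-1)·20 + 6·16
  = 130 - 20 + 96
  = 206
Equation: -10x - y + 6z = 206

-10x - y + 6z = 206


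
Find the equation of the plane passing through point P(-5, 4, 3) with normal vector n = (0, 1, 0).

The plane through P with normal n = (a, b, c) satisfies n·(r - P) = 0,
i.e. ax + by + cz = a·x₀ + b·y₀ + c·z₀.
d = 0·(-5) + 1·4 + 0·3
  = 0 + 4 + 0
  = 4
Equation: y = 4

y = 4


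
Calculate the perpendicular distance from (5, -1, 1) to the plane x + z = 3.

distance = |a·x₀ + b·y₀ + c·z₀ - d| / √(a² + b² + c²)
  = |1·5 + 0·(-1) + 1·1 - 3| / √(1² + 0² + 1²)
  = |5 + 0 + 1 - 3| / √(1 + 0 + 1)
  = |3| / √2
  = 3 / 1.414
  ≈ 2.121

2.121


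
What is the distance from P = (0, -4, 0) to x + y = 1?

distance = |a·x₀ + b·y₀ + c·z₀ - d| / √(a² + b² + c²)
  = |1·0 + 1·(-4) + 0·0 - 1| / √(1² + 1² + 0²)
  = |0 - 4 + 0 - 1| / √(1 + 1 + 0)
  = |-5| / √2
  = 5 / 1.414
  ≈ 3.536

3.536


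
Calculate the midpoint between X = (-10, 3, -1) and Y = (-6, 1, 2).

M = ((x₁+x₂)/2, (y₁+y₂)/2, (z₁+z₂)/2)
  = ((-10 - 6)/2, (3 + 1)/2, (-1 + 2)/2)
  = (-16/2, 4/2, 1/2)
  = (-8, 2, 0.5)

(-8, 2, 0.5)


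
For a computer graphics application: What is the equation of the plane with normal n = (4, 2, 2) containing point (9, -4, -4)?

The plane through P with normal n = (a, b, c) satisfies n·(r - P) = 0,
i.e. ax + by + cz = a·x₀ + b·y₀ + c·z₀.
d = 4·9 + 2·(-4) + 2·(-4)
  = 36 - 8 - 8
  = 20
Equation: 4x + 2y + 2z = 20

4x + 2y + 2z = 20


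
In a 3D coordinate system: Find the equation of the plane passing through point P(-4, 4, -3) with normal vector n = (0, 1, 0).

The plane through P with normal n = (a, b, c) satisfies n·(r - P) = 0,
i.e. ax + by + cz = a·x₀ + b·y₀ + c·z₀.
d = 0·(-4) + 1·4 + 0·(-3)
  = 0 + 4 + 0
  = 4
Equation: y = 4

y = 4


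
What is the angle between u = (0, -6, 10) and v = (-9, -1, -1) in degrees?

u·v = 0·(-9) + (-6)·(-1) + 10·(-1) = 0 + 6 - 10 = -4
|u| = √(0² + (-6)² + 10²) = √136 ≈ 11.66
|v| = √((-9)² + (-1)² + (-1)²) = √83 ≈ 9.11
cos θ = (u·v)/(|u||v|) = -4/(11.66·9.11) ≈ -0.03765
θ = arccos(-0.03765) ≈ 92.16°

92.16°


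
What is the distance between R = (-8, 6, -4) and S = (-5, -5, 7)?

d = √[(x₂-x₁)² + (y₂-y₁)² + (z₂-z₁)²]
  = √[3² + (-11)² + 11²]
  = √[9 + 121 + 121]
  = √251
  ≈ 15.84

15.84


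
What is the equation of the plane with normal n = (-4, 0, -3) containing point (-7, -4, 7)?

The plane through P with normal n = (a, b, c) satisfies n·(r - P) = 0,
i.e. ax + by + cz = a·x₀ + b·y₀ + c·z₀.
d = (-4)·(-7) + 0·(-4) + (-3)·7
  = 28 + 0 - 21
  = 7
Equation: -4x - 3z = 7

-4x - 3z = 7


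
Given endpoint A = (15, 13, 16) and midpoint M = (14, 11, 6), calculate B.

B = 2M - A
  = (2·14 - 15, 2·11 - 13, 2·6 - 16)
  = (28 - 15, 22 - 13, 12 - 16)
  = (13, 9, -4)

(13, 9, -4)


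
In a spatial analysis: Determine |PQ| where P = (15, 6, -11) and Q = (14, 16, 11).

d = √[(x₂-x₁)² + (y₂-y₁)² + (z₂-z₁)²]
  = √[(-1)² + 10² + 22²]
  = √[1 + 100 + 484]
  = √585
  ≈ 24.19

24.19


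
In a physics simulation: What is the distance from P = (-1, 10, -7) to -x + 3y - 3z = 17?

distance = |a·x₀ + b·y₀ + c·z₀ - d| / √(a² + b² + c²)
  = |(-1)·(-1) + 3·10 + (-3)·(-7) - 17| / √((-1)² + 3² + (-3)²)
  = |1 + 30 + 21 - 17| / √(1 + 9 + 9)
  = |35| / √19
  = 35 / 4.359
  ≈ 8.03

8.03


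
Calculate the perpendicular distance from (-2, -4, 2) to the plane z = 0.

distance = |a·x₀ + b·y₀ + c·z₀ - d| / √(a² + b² + c²)
  = |0·(-2) + 0·(-4) + 1·2 - 0| / √(0² + 0² + 1²)
  = |0 + 0 + 2 + 0| / √(0 + 0 + 1)
  = |2| / √1
  = 2 / 1
  ≈ 2

2


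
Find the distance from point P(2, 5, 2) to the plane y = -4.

distance = |a·x₀ + b·y₀ + c·z₀ - d| / √(a² + b² + c²)
  = |0·2 + 1·5 + 0·2 - (-4)| / √(0² + 1² + 0²)
  = |0 + 5 + 0 + 4| / √(0 + 1 + 0)
  = |9| / √1
  = 9 / 1
  ≈ 9

9


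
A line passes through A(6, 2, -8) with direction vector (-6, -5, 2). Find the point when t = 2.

P(t) = A + t·d
  = (6 + (-6)·2, 2 + (-5)·2, -8 + 2·2)
  = (6 - 12, 2 - 10, -8 + 4)
  = (-6, -8, -4)

(-6, -8, -4)


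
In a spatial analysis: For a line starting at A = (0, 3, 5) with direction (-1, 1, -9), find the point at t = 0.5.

P(t) = A + t·d
  = (0 + (-1)·0.5, 3 + 1·0.5, 5 + (-9)·0.5)
  = (0 - 0.5, 3 + 0.5, 5 - 4.5)
  = (-0.5, 3.5, 0.5)

(-0.5, 3.5, 0.5)


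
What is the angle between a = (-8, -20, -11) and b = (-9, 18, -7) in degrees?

a·b = (-8)·(-9) + (-20)·18 + (-11)·(-7) = 72 - 360 + 77 = -211
|a| = √((-8)² + (-20)² + (-11)²) = √585 ≈ 24.19
|b| = √((-9)² + 18² + (-7)²) = √454 ≈ 21.31
cos θ = (a·b)/(|a||b|) = -211/(24.19·21.31) ≈ -0.4094
θ = arccos(-0.4094) ≈ 114.2°

114.2°


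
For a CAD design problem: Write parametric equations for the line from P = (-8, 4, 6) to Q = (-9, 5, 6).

Direction vector d = Q - P = (-9 + 8, 5 - 4, 6 - 6) = (-1, 1, 0)
Parametric form r = P + t·d:
x = -8 - t, y = 4 + t, z = 6

x = -8 - t, y = 4 + t, z = 6


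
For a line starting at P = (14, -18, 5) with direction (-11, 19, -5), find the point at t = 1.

P(t) = P + t·d
  = (14 + (-11)·1, -18 + 19·1, 5 + (-5)·1)
  = (14 - 11, -18 + 19, 5 - 5)
  = (3, 1, 0)

(3, 1, 0)


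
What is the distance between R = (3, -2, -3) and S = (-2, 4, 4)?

d = √[(x₂-x₁)² + (y₂-y₁)² + (z₂-z₁)²]
  = √[(-5)² + 6² + 7²]
  = √[25 + 36 + 49]
  = √110
  ≈ 10.49

10.49


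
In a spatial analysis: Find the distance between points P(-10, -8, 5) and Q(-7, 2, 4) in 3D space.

d = √[(x₂-x₁)² + (y₂-y₁)² + (z₂-z₁)²]
  = √[3² + 10² + (-1)²]
  = √[9 + 100 + 1]
  = √110
  ≈ 10.49

10.49


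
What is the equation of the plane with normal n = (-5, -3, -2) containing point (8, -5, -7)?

The plane through P with normal n = (a, b, c) satisfies n·(r - P) = 0,
i.e. ax + by + cz = a·x₀ + b·y₀ + c·z₀.
d = (-5)·8 + (-3)·(-5) + (-2)·(-7)
  = -40 + 15 + 14
  = -11
Equation: -5x - 3y - 2z = -11

-5x - 3y - 2z = -11


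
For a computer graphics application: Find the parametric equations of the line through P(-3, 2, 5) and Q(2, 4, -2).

Direction vector d = Q - P = (2 + 3, 4 - 2, -2 - 5) = (5, 2, -7)
Parametric form r = P + t·d:
x = -3 + 5t, y = 2 + 2t, z = 5 - 7t

x = -3 + 5t, y = 2 + 2t, z = 5 - 7t


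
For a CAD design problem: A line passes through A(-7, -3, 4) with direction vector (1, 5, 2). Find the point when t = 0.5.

P(t) = A + t·d
  = (-7 + 1·0.5, -3 + 5·0.5, 4 + 2·0.5)
  = (-7 + 0.5, -3 + 2.5, 4 + 1)
  = (-6.5, -0.5, 5)

(-6.5, -0.5, 5)


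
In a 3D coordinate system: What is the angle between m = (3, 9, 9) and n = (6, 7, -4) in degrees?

m·n = 3·6 + 9·7 + 9·(-4) = 18 + 63 - 36 = 45
|m| = √(3² + 9² + 9²) = √171 ≈ 13.08
|n| = √(6² + 7² + (-4)²) = √101 ≈ 10.05
cos θ = (m·n)/(|m||n|) = 45/(13.08·10.05) ≈ 0.3424
θ = arccos(0.3424) ≈ 69.98°

69.98°


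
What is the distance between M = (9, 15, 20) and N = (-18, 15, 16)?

d = √[(x₂-x₁)² + (y₂-y₁)² + (z₂-z₁)²]
  = √[(-27)² + 0² + (-4)²]
  = √[729 + 0 + 16]
  = √745
  ≈ 27.29

27.29


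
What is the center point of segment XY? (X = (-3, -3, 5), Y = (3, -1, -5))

M = ((x₁+x₂)/2, (y₁+y₂)/2, (z₁+z₂)/2)
  = ((-3 + 3)/2, (-3 - 1)/2, (5 - 5)/2)
  = (0/2, -4/2, 0/2)
  = (0, -2, 0)

(0, -2, 0)


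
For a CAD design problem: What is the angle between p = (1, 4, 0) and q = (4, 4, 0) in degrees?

p·q = 1·4 + 4·4 + 0·0 = 4 + 16 + 0 = 20
|p| = √(1² + 4² + 0²) = √17 ≈ 4.123
|q| = √(4² + 4² + 0²) = √32 ≈ 5.657
cos θ = (p·q)/(|p||q|) = 20/(4.123·5.657) ≈ 0.8575
θ = arccos(0.8575) ≈ 30.96°

30.96°


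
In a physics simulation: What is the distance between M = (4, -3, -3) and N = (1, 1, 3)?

d = √[(x₂-x₁)² + (y₂-y₁)² + (z₂-z₁)²]
  = √[(-3)² + 4² + 6²]
  = √[9 + 16 + 36]
  = √61
  ≈ 7.81

7.81


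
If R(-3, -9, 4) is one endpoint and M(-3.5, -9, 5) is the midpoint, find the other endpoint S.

S = 2M - R
  = (2·(-3.5) - (-3), 2·(-9) - (-9), 2·5 - 4)
  = (-7 + 3, -18 + 9, 10 - 4)
  = (-4, -9, 6)

(-4, -9, 6)


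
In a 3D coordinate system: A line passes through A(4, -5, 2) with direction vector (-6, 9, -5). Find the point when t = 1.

P(t) = A + t·d
  = (4 + (-6)·1, -5 + 9·1, 2 + (-5)·1)
  = (4 - 6, -5 + 9, 2 - 5)
  = (-2, 4, -3)

(-2, 4, -3)


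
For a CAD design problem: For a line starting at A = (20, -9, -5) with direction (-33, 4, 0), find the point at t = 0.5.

P(t) = A + t·d
  = (20 + (-33)·0.5, -9 + 4·0.5, -5 + 0·0.5)
  = (20 - 16.5, -9 + 2, -5 + 0)
  = (3.5, -7, -5)

(3.5, -7, -5)


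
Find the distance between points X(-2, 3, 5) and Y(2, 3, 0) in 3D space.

d = √[(x₂-x₁)² + (y₂-y₁)² + (z₂-z₁)²]
  = √[4² + 0² + (-5)²]
  = √[16 + 0 + 25]
  = √41
  ≈ 6.403

6.403


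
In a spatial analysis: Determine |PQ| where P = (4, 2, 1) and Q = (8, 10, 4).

d = √[(x₂-x₁)² + (y₂-y₁)² + (z₂-z₁)²]
  = √[4² + 8² + 3²]
  = √[16 + 64 + 9]
  = √89
  ≈ 9.434

9.434


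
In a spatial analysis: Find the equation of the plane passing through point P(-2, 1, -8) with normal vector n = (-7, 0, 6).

The plane through P with normal n = (a, b, c) satisfies n·(r - P) = 0,
i.e. ax + by + cz = a·x₀ + b·y₀ + c·z₀.
d = (-7)·(-2) + 0·1 + 6·(-8)
  = 14 + 0 - 48
  = -34
Equation: -7x + 6z = -34

-7x + 6z = -34


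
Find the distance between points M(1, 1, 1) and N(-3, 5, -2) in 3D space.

d = √[(x₂-x₁)² + (y₂-y₁)² + (z₂-z₁)²]
  = √[(-4)² + 4² + (-3)²]
  = √[16 + 16 + 9]
  = √41
  ≈ 6.403

6.403


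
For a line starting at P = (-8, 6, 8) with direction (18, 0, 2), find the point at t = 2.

P(t) = P + t·d
  = (-8 + 18·2, 6 + 0·2, 8 + 2·2)
  = (-8 + 36, 6 + 0, 8 + 4)
  = (28, 6, 12)

(28, 6, 12)


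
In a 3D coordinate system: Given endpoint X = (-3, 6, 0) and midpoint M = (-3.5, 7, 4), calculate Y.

Y = 2M - X
  = (2·(-3.5) - (-3), 2·7 - 6, 2·4 - 0)
  = (-7 + 3, 14 - 6, 8 + 0)
  = (-4, 8, 8)

(-4, 8, 8)


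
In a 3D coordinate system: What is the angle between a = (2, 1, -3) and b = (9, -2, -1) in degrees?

a·b = 2·9 + 1·(-2) + (-3)·(-1) = 18 - 2 + 3 = 19
|a| = √(2² + 1² + (-3)²) = √14 ≈ 3.742
|b| = √(9² + (-2)² + (-1)²) = √86 ≈ 9.274
cos θ = (a·b)/(|a||b|) = 19/(3.742·9.274) ≈ 0.5476
θ = arccos(0.5476) ≈ 56.8°

56.8°


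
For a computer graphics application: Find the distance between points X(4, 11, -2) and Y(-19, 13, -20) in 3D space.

d = √[(x₂-x₁)² + (y₂-y₁)² + (z₂-z₁)²]
  = √[(-23)² + 2² + (-18)²]
  = √[529 + 4 + 324]
  = √857
  ≈ 29.27

29.27


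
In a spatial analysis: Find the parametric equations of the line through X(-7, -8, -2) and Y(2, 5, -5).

Direction vector d = Y - X = (2 + 7, 5 + 8, -5 + 2) = (9, 13, -3)
Parametric form r = X + t·d:
x = -7 + 9t, y = -8 + 13t, z = -2 - 3t

x = -7 + 9t, y = -8 + 13t, z = -2 - 3t


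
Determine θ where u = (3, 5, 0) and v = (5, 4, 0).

u·v = 3·5 + 5·4 + 0·0 = 15 + 20 + 0 = 35
|u| = √(3² + 5² + 0²) = √34 ≈ 5.831
|v| = √(5² + 4² + 0²) = √41 ≈ 6.403
cos θ = (u·v)/(|u||v|) = 35/(5.831·6.403) ≈ 0.9374
θ = arccos(0.9374) ≈ 20.38°

20.38°


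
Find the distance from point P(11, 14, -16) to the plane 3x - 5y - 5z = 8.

distance = |a·x₀ + b·y₀ + c·z₀ - d| / √(a² + b² + c²)
  = |3·11 + (-5)·14 + (-5)·(-16) - 8| / √(3² + (-5)² + (-5)²)
  = |33 - 70 + 80 - 8| / √(9 + 25 + 25)
  = |35| / √59
  = 35 / 7.681
  ≈ 4.557

4.557


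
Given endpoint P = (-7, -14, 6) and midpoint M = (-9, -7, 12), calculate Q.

Q = 2M - P
  = (2·(-9) - (-7), 2·(-7) - (-14), 2·12 - 6)
  = (-18 + 7, -14 + 14, 24 - 6)
  = (-11, 0, 18)

(-11, 0, 18)


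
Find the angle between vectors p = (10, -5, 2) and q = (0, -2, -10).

p·q = 10·0 + (-5)·(-2) + 2·(-10) = 0 + 10 - 20 = -10
|p| = √(10² + (-5)² + 2²) = √129 ≈ 11.36
|q| = √(0² + (-2)² + (-10)²) = √104 ≈ 10.2
cos θ = (p·q)/(|p||q|) = -10/(11.36·10.2) ≈ -0.08634
θ = arccos(-0.08634) ≈ 94.95°

94.95°


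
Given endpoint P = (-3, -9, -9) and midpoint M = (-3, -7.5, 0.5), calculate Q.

Q = 2M - P
  = (2·(-3) - (-3), 2·(-7.5) - (-9), 2·0.5 - (-9))
  = (-6 + 3, -15 + 9, 1 + 9)
  = (-3, -6, 10)

(-3, -6, 10)


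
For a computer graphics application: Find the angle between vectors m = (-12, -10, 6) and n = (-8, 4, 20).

m·n = (-12)·(-8) + (-10)·4 + 6·20 = 96 - 40 + 120 = 176
|m| = √((-12)² + (-10)² + 6²) = √280 ≈ 16.73
|n| = √((-8)² + 4² + 20²) = √480 ≈ 21.91
cos θ = (m·n)/(|m||n|) = 176/(16.73·21.91) ≈ 0.4801
θ = arccos(0.4801) ≈ 61.31°

61.31°


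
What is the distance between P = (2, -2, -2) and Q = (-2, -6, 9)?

d = √[(x₂-x₁)² + (y₂-y₁)² + (z₂-z₁)²]
  = √[(-4)² + (-4)² + 11²]
  = √[16 + 16 + 121]
  = √153
  ≈ 12.37

12.37


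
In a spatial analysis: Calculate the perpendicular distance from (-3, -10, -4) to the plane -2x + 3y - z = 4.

distance = |a·x₀ + b·y₀ + c·z₀ - d| / √(a² + b² + c²)
  = |(-2)·(-3) + 3·(-10) + (-1)·(-4) - 4| / √((-2)² + 3² + (-1)²)
  = |6 - 30 + 4 - 4| / √(4 + 9 + 1)
  = |-24| / √14
  = 24 / 3.742
  ≈ 6.414

6.414


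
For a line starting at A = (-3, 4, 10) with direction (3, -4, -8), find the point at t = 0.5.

P(t) = A + t·d
  = (-3 + 3·0.5, 4 + (-4)·0.5, 10 + (-8)·0.5)
  = (-3 + 1.5, 4 - 2, 10 - 4)
  = (-1.5, 2, 6)

(-1.5, 2, 6)


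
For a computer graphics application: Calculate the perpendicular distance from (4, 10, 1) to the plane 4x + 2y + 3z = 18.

distance = |a·x₀ + b·y₀ + c·z₀ - d| / √(a² + b² + c²)
  = |4·4 + 2·10 + 3·1 - 18| / √(4² + 2² + 3²)
  = |16 + 20 + 3 - 18| / √(16 + 4 + 9)
  = |21| / √29
  = 21 / 5.385
  ≈ 3.9

3.9


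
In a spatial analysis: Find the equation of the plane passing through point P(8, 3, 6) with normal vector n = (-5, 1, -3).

The plane through P with normal n = (a, b, c) satisfies n·(r - P) = 0,
i.e. ax + by + cz = a·x₀ + b·y₀ + c·z₀.
d = (-5)·8 + 1·3 + (-3)·6
  = -40 + 3 - 18
  = -55
Equation: -5x + y - 3z = -55

-5x + y - 3z = -55


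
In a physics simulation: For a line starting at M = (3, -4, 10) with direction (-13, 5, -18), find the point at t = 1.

P(t) = M + t·d
  = (3 + (-13)·1, -4 + 5·1, 10 + (-18)·1)
  = (3 - 13, -4 + 5, 10 - 18)
  = (-10, 1, -8)

(-10, 1, -8)


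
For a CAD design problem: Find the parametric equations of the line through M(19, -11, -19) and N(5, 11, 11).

Direction vector d = N - M = (5 - 19, 11 + 11, 11 + 19) = (-14, 22, 30)
Parametric form r = M + t·d:
x = 19 - 14t, y = -11 + 22t, z = -19 + 30t

x = 19 - 14t, y = -11 + 22t, z = -19 + 30t


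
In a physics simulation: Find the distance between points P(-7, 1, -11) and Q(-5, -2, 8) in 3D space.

d = √[(x₂-x₁)² + (y₂-y₁)² + (z₂-z₁)²]
  = √[2² + (-3)² + 19²]
  = √[4 + 9 + 361]
  = √374
  ≈ 19.34

19.34


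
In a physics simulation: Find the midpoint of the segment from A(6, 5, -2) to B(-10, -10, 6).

M = ((x₁+x₂)/2, (y₁+y₂)/2, (z₁+z₂)/2)
  = ((6 - 10)/2, (5 - 10)/2, (-2 + 6)/2)
  = (-4/2, -5/2, 4/2)
  = (-2, -2.5, 2)

(-2, -2.5, 2)


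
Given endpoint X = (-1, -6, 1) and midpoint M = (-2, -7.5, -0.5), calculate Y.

Y = 2M - X
  = (2·(-2) - (-1), 2·(-7.5) - (-6), 2·(-0.5) - 1)
  = (-4 + 1, -15 + 6, -1 - 1)
  = (-3, -9, -2)

(-3, -9, -2)


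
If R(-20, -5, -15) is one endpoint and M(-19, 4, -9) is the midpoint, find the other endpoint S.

S = 2M - R
  = (2·(-19) - (-20), 2·4 - (-5), 2·(-9) - (-15))
  = (-38 + 20, 8 + 5, -18 + 15)
  = (-18, 13, -3)

(-18, 13, -3)


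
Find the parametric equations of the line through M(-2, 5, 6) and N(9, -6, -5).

Direction vector d = N - M = (9 + 2, -6 - 5, -5 - 6) = (11, -11, -11)
Parametric form r = M + t·d:
x = -2 + 11t, y = 5 - 11t, z = 6 - 11t

x = -2 + 11t, y = 5 - 11t, z = 6 - 11t


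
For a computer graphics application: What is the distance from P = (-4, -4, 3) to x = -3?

distance = |a·x₀ + b·y₀ + c·z₀ - d| / √(a² + b² + c²)
  = |1·(-4) + 0·(-4) + 0·3 - (-3)| / √(1² + 0² + 0²)
  = |-4 + 0 + 0 + 3| / √(1 + 0 + 0)
  = |-1| / √1
  = 1 / 1
  ≈ 1

1


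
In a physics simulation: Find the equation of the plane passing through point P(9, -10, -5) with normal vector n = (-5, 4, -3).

The plane through P with normal n = (a, b, c) satisfies n·(r - P) = 0,
i.e. ax + by + cz = a·x₀ + b·y₀ + c·z₀.
d = (-5)·9 + 4·(-10) + (-3)·(-5)
  = -45 - 40 + 15
  = -70
Equation: -5x + 4y - 3z = -70

-5x + 4y - 3z = -70


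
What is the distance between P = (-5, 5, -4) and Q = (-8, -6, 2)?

d = √[(x₂-x₁)² + (y₂-y₁)² + (z₂-z₁)²]
  = √[(-3)² + (-11)² + 6²]
  = √[9 + 121 + 36]
  = √166
  ≈ 12.88

12.88


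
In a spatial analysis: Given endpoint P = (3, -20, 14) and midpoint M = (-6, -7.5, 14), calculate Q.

Q = 2M - P
  = (2·(-6) - 3, 2·(-7.5) - (-20), 2·14 - 14)
  = (-12 - 3, -15 + 20, 28 - 14)
  = (-15, 5, 14)

(-15, 5, 14)


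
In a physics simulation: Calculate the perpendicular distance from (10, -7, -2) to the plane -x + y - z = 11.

distance = |a·x₀ + b·y₀ + c·z₀ - d| / √(a² + b² + c²)
  = |(-1)·10 + 1·(-7) + (-1)·(-2) - 11| / √((-1)² + 1² + (-1)²)
  = |-10 - 7 + 2 - 11| / √(1 + 1 + 1)
  = |-26| / √3
  = 26 / 1.732
  ≈ 15.01

15.01


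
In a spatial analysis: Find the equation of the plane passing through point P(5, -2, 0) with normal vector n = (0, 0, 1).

The plane through P with normal n = (a, b, c) satisfies n·(r - P) = 0,
i.e. ax + by + cz = a·x₀ + b·y₀ + c·z₀.
d = 0·5 + 0·(-2) + 1·0
  = 0 + 0 + 0
  = 0
Equation: z = 0

z = 0


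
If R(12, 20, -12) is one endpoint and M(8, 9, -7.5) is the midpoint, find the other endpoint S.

S = 2M - R
  = (2·8 - 12, 2·9 - 20, 2·(-7.5) - (-12))
  = (16 - 12, 18 - 20, -15 + 12)
  = (4, -2, -3)

(4, -2, -3)


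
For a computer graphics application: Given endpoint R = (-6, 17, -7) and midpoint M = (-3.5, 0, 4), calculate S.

S = 2M - R
  = (2·(-3.5) - (-6), 2·0 - 17, 2·4 - (-7))
  = (-7 + 6, 0 - 17, 8 + 7)
  = (-1, -17, 15)

(-1, -17, 15)


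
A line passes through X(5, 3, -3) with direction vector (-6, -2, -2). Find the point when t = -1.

P(t) = X + t·d
  = (5 + (-6)·(-1), 3 + (-2)·(-1), -3 + (-2)·(-1))
  = (5 + 6, 3 + 2, -3 + 2)
  = (11, 5, -1)

(11, 5, -1)


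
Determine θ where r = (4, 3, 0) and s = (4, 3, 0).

r·s = 4·4 + 3·3 + 0·0 = 16 + 9 + 0 = 25
|r| = √(4² + 3² + 0²) = √25 ≈ 5
|s| = √(4² + 3² + 0²) = √25 ≈ 5
cos θ = (r·s)/(|r||s|) = 25/(5·5) ≈ 1
θ = arccos(1) ≈ 0°

0°


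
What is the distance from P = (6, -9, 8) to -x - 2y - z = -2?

distance = |a·x₀ + b·y₀ + c·z₀ - d| / √(a² + b² + c²)
  = |(-1)·6 + (-2)·(-9) + (-1)·8 - (-2)| / √((-1)² + (-2)² + (-1)²)
  = |-6 + 18 - 8 + 2| / √(1 + 4 + 1)
  = |6| / √6
  = 6 / 2.449
  ≈ 2.449

2.449


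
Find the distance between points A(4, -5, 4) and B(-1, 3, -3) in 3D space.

d = √[(x₂-x₁)² + (y₂-y₁)² + (z₂-z₁)²]
  = √[(-5)² + 8² + (-7)²]
  = √[25 + 64 + 49]
  = √138
  ≈ 11.75

11.75


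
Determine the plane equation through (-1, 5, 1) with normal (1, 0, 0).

The plane through P with normal n = (a, b, c) satisfies n·(r - P) = 0,
i.e. ax + by + cz = a·x₀ + b·y₀ + c·z₀.
d = 1·(-1) + 0·5 + 0·1
  = -1 + 0 + 0
  = -1
Equation: x = -1

x = -1


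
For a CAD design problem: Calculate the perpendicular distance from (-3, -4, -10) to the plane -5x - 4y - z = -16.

distance = |a·x₀ + b·y₀ + c·z₀ - d| / √(a² + b² + c²)
  = |(-5)·(-3) + (-4)·(-4) + (-1)·(-10) - (-16)| / √((-5)² + (-4)² + (-1)²)
  = |15 + 16 + 10 + 16| / √(25 + 16 + 1)
  = |57| / √42
  = 57 / 6.481
  ≈ 8.795

8.795


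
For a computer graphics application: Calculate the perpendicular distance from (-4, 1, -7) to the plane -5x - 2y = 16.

distance = |a·x₀ + b·y₀ + c·z₀ - d| / √(a² + b² + c²)
  = |(-5)·(-4) + (-2)·1 + 0·(-7) - 16| / √((-5)² + (-2)² + 0²)
  = |20 - 2 + 0 - 16| / √(25 + 4 + 0)
  = |2| / √29
  = 2 / 5.385
  ≈ 0.3714

0.3714


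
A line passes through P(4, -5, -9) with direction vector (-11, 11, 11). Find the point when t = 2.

P(t) = P + t·d
  = (4 + (-11)·2, -5 + 11·2, -9 + 11·2)
  = (4 - 22, -5 + 22, -9 + 22)
  = (-18, 17, 13)

(-18, 17, 13)


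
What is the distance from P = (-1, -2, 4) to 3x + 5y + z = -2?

distance = |a·x₀ + b·y₀ + c·z₀ - d| / √(a² + b² + c²)
  = |3·(-1) + 5·(-2) + 1·4 - (-2)| / √(3² + 5² + 1²)
  = |-3 - 10 + 4 + 2| / √(9 + 25 + 1)
  = |-7| / √35
  = 7 / 5.916
  ≈ 1.183

1.183


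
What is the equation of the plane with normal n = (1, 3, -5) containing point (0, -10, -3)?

The plane through P with normal n = (a, b, c) satisfies n·(r - P) = 0,
i.e. ax + by + cz = a·x₀ + b·y₀ + c·z₀.
d = 1·0 + 3·(-10) + (-5)·(-3)
  = 0 - 30 + 15
  = -15
Equation: x + 3y - 5z = -15

x + 3y - 5z = -15


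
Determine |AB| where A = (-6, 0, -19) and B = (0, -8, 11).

d = √[(x₂-x₁)² + (y₂-y₁)² + (z₂-z₁)²]
  = √[6² + (-8)² + 30²]
  = √[36 + 64 + 900]
  = √1000
  ≈ 31.62

31.62


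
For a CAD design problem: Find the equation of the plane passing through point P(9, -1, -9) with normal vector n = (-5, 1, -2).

The plane through P with normal n = (a, b, c) satisfies n·(r - P) = 0,
i.e. ax + by + cz = a·x₀ + b·y₀ + c·z₀.
d = (-5)·9 + 1·(-1) + (-2)·(-9)
  = -45 - 1 + 18
  = -28
Equation: -5x + y - 2z = -28

-5x + y - 2z = -28


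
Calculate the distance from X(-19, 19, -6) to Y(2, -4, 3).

d = √[(x₂-x₁)² + (y₂-y₁)² + (z₂-z₁)²]
  = √[21² + (-23)² + 9²]
  = √[441 + 529 + 81]
  = √1051
  ≈ 32.42

32.42


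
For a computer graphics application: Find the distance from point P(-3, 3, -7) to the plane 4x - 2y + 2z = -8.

distance = |a·x₀ + b·y₀ + c·z₀ - d| / √(a² + b² + c²)
  = |4·(-3) + (-2)·3 + 2·(-7) - (-8)| / √(4² + (-2)² + 2²)
  = |-12 - 6 - 14 + 8| / √(16 + 4 + 4)
  = |-24| / √24
  = 24 / 4.899
  ≈ 4.899

4.899


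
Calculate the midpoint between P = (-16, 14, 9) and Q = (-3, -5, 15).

M = ((x₁+x₂)/2, (y₁+y₂)/2, (z₁+z₂)/2)
  = ((-16 - 3)/2, (14 - 5)/2, (9 + 15)/2)
  = (-19/2, 9/2, 24/2)
  = (-9.5, 4.5, 12)

(-9.5, 4.5, 12)


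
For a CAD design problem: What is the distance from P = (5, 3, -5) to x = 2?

distance = |a·x₀ + b·y₀ + c·z₀ - d| / √(a² + b² + c²)
  = |1·5 + 0·3 + 0·(-5) - 2| / √(1² + 0² + 0²)
  = |5 + 0 + 0 - 2| / √(1 + 0 + 0)
  = |3| / √1
  = 3 / 1
  ≈ 3

3


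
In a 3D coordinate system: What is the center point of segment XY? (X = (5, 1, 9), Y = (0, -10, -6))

M = ((x₁+x₂)/2, (y₁+y₂)/2, (z₁+z₂)/2)
  = ((5 + 0)/2, (1 - 10)/2, (9 - 6)/2)
  = (5/2, -9/2, 3/2)
  = (2.5, -4.5, 1.5)

(2.5, -4.5, 1.5)


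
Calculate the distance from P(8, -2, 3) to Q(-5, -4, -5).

d = √[(x₂-x₁)² + (y₂-y₁)² + (z₂-z₁)²]
  = √[(-13)² + (-2)² + (-8)²]
  = √[169 + 4 + 64]
  = √237
  ≈ 15.39

15.39


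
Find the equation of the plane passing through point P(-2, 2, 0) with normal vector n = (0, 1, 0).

The plane through P with normal n = (a, b, c) satisfies n·(r - P) = 0,
i.e. ax + by + cz = a·x₀ + b·y₀ + c·z₀.
d = 0·(-2) + 1·2 + 0·0
  = 0 + 2 + 0
  = 2
Equation: y = 2

y = 2


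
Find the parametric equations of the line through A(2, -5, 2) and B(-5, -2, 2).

Direction vector d = B - A = (-5 - 2, -2 + 5, 2 - 2) = (-7, 3, 0)
Parametric form r = A + t·d:
x = 2 - 7t, y = -5 + 3t, z = 2

x = 2 - 7t, y = -5 + 3t, z = 2


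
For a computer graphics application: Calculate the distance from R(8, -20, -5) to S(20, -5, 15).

d = √[(x₂-x₁)² + (y₂-y₁)² + (z₂-z₁)²]
  = √[12² + 15² + 20²]
  = √[144 + 225 + 400]
  = √769
  ≈ 27.73

27.73


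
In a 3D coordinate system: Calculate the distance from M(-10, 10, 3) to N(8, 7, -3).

d = √[(x₂-x₁)² + (y₂-y₁)² + (z₂-z₁)²]
  = √[18² + (-3)² + (-6)²]
  = √[324 + 9 + 36]
  = √369
  ≈ 19.21

19.21


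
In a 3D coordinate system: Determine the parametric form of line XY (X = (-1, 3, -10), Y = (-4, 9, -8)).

Direction vector d = Y - X = (-4 + 1, 9 - 3, -8 + 10) = (-3, 6, 2)
Parametric form r = X + t·d:
x = -1 - 3t, y = 3 + 6t, z = -10 + 2t

x = -1 - 3t, y = 3 + 6t, z = -10 + 2t


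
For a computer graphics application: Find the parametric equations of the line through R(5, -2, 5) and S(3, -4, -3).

Direction vector d = S - R = (3 - 5, -4 + 2, -3 - 5) = (-2, -2, -8)
Parametric form r = R + t·d:
x = 5 - 2t, y = -2 - 2t, z = 5 - 8t

x = 5 - 2t, y = -2 - 2t, z = 5 - 8t


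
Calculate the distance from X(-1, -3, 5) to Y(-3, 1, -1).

d = √[(x₂-x₁)² + (y₂-y₁)² + (z₂-z₁)²]
  = √[(-2)² + 4² + (-6)²]
  = √[4 + 16 + 36]
  = √56
  ≈ 7.483

7.483


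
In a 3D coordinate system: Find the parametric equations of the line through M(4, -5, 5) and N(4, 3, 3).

Direction vector d = N - M = (4 - 4, 3 + 5, 3 - 5) = (0, 8, -2)
Parametric form r = M + t·d:
x = 4, y = -5 + 8t, z = 5 - 2t

x = 4, y = -5 + 8t, z = 5 - 2t


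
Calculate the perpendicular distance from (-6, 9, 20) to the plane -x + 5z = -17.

distance = |a·x₀ + b·y₀ + c·z₀ - d| / √(a² + b² + c²)
  = |(-1)·(-6) + 0·9 + 5·20 - (-17)| / √((-1)² + 0² + 5²)
  = |6 + 0 + 100 + 17| / √(1 + 0 + 25)
  = |123| / √26
  = 123 / 5.099
  ≈ 24.12

24.12


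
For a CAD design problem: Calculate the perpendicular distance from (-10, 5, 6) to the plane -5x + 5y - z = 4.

distance = |a·x₀ + b·y₀ + c·z₀ - d| / √(a² + b² + c²)
  = |(-5)·(-10) + 5·5 + (-1)·6 - 4| / √((-5)² + 5² + (-1)²)
  = |50 + 25 - 6 - 4| / √(25 + 25 + 1)
  = |65| / √51
  = 65 / 7.141
  ≈ 9.102

9.102


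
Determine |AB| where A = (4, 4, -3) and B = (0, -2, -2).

d = √[(x₂-x₁)² + (y₂-y₁)² + (z₂-z₁)²]
  = √[(-4)² + (-6)² + 1²]
  = √[16 + 36 + 1]
  = √53
  ≈ 7.28

7.28


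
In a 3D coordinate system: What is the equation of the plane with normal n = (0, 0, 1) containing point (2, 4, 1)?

The plane through P with normal n = (a, b, c) satisfies n·(r - P) = 0,
i.e. ax + by + cz = a·x₀ + b·y₀ + c·z₀.
d = 0·2 + 0·4 + 1·1
  = 0 + 0 + 1
  = 1
Equation: z = 1

z = 1


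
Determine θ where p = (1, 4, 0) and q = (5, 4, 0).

p·q = 1·5 + 4·4 + 0·0 = 5 + 16 + 0 = 21
|p| = √(1² + 4² + 0²) = √17 ≈ 4.123
|q| = √(5² + 4² + 0²) = √41 ≈ 6.403
cos θ = (p·q)/(|p||q|) = 21/(4.123·6.403) ≈ 0.7954
θ = arccos(0.7954) ≈ 37.3°

37.3°


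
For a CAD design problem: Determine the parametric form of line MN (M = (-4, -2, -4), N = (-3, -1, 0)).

Direction vector d = N - M = (-3 + 4, -1 + 2, 0 + 4) = (1, 1, 4)
Parametric form r = M + t·d:
x = -4 + t, y = -2 + t, z = -4 + 4t

x = -4 + t, y = -2 + t, z = -4 + 4t


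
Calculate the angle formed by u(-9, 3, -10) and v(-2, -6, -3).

u·v = (-9)·(-2) + 3·(-6) + (-10)·(-3) = 18 - 18 + 30 = 30
|u| = √((-9)² + 3² + (-10)²) = √190 ≈ 13.78
|v| = √((-2)² + (-6)² + (-3)²) = √49 ≈ 7
cos θ = (u·v)/(|u||v|) = 30/(13.78·7) ≈ 0.3109
θ = arccos(0.3109) ≈ 71.89°

71.89°


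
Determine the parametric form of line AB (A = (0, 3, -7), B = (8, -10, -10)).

Direction vector d = B - A = (8 + 0, -10 - 3, -10 + 7) = (8, -13, -3)
Parametric form r = A + t·d:
x = 0 + 8t, y = 3 - 13t, z = -7 - 3t

x = 0 + 8t, y = 3 - 13t, z = -7 - 3t


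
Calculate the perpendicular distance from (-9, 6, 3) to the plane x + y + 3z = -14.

distance = |a·x₀ + b·y₀ + c·z₀ - d| / √(a² + b² + c²)
  = |1·(-9) + 1·6 + 3·3 - (-14)| / √(1² + 1² + 3²)
  = |-9 + 6 + 9 + 14| / √(1 + 1 + 9)
  = |20| / √11
  = 20 / 3.317
  ≈ 6.03

6.03


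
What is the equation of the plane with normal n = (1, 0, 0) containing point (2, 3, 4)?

The plane through P with normal n = (a, b, c) satisfies n·(r - P) = 0,
i.e. ax + by + cz = a·x₀ + b·y₀ + c·z₀.
d = 1·2 + 0·3 + 0·4
  = 2 + 0 + 0
  = 2
Equation: x = 2

x = 2


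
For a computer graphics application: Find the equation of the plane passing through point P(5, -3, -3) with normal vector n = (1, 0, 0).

The plane through P with normal n = (a, b, c) satisfies n·(r - P) = 0,
i.e. ax + by + cz = a·x₀ + b·y₀ + c·z₀.
d = 1·5 + 0·(-3) + 0·(-3)
  = 5 + 0 + 0
  = 5
Equation: x = 5

x = 5


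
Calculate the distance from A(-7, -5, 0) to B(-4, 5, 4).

d = √[(x₂-x₁)² + (y₂-y₁)² + (z₂-z₁)²]
  = √[3² + 10² + 4²]
  = √[9 + 100 + 16]
  = √125
  ≈ 11.18

11.18


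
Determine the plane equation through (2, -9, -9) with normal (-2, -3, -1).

The plane through P with normal n = (a, b, c) satisfies n·(r - P) = 0,
i.e. ax + by + cz = a·x₀ + b·y₀ + c·z₀.
d = (-2)·2 + (-3)·(-9) + (-1)·(-9)
  = -4 + 27 + 9
  = 32
Equation: -2x - 3y - z = 32

-2x - 3y - z = 32


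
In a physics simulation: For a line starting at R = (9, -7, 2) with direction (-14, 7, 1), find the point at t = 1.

P(t) = R + t·d
  = (9 + (-14)·1, -7 + 7·1, 2 + 1·1)
  = (9 - 14, -7 + 7, 2 + 1)
  = (-5, 0, 3)

(-5, 0, 3)


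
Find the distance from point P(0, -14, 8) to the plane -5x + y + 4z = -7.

distance = |a·x₀ + b·y₀ + c·z₀ - d| / √(a² + b² + c²)
  = |(-5)·0 + 1·(-14) + 4·8 - (-7)| / √((-5)² + 1² + 4²)
  = |0 - 14 + 32 + 7| / √(25 + 1 + 16)
  = |25| / √42
  = 25 / 6.481
  ≈ 3.858

3.858


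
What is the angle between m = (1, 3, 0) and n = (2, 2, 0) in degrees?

m·n = 1·2 + 3·2 + 0·0 = 2 + 6 + 0 = 8
|m| = √(1² + 3² + 0²) = √10 ≈ 3.162
|n| = √(2² + 2² + 0²) = √8 ≈ 2.828
cos θ = (m·n)/(|m||n|) = 8/(3.162·2.828) ≈ 0.8944
θ = arccos(0.8944) ≈ 26.57°

26.57°


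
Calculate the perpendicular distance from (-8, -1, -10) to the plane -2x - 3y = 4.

distance = |a·x₀ + b·y₀ + c·z₀ - d| / √(a² + b² + c²)
  = |(-2)·(-8) + (-3)·(-1) + 0·(-10) - 4| / √((-2)² + (-3)² + 0²)
  = |16 + 3 + 0 - 4| / √(4 + 9 + 0)
  = |15| / √13
  = 15 / 3.606
  ≈ 4.16

4.16


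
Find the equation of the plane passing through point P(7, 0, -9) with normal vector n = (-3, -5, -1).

The plane through P with normal n = (a, b, c) satisfies n·(r - P) = 0,
i.e. ax + by + cz = a·x₀ + b·y₀ + c·z₀.
d = (-3)·7 + (-5)·0 + (-1)·(-9)
  = -21 + 0 + 9
  = -12
Equation: -3x - 5y - z = -12

-3x - 5y - z = -12


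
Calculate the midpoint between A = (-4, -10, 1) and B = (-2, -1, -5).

M = ((x₁+x₂)/2, (y₁+y₂)/2, (z₁+z₂)/2)
  = ((-4 - 2)/2, (-10 - 1)/2, (1 - 5)/2)
  = (-6/2, -11/2, -4/2)
  = (-3, -5.5, -2)

(-3, -5.5, -2)


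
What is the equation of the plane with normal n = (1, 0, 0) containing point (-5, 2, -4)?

The plane through P with normal n = (a, b, c) satisfies n·(r - P) = 0,
i.e. ax + by + cz = a·x₀ + b·y₀ + c·z₀.
d = 1·(-5) + 0·2 + 0·(-4)
  = -5 + 0 + 0
  = -5
Equation: x = -5

x = -5


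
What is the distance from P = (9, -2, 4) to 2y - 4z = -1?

distance = |a·x₀ + b·y₀ + c·z₀ - d| / √(a² + b² + c²)
  = |0·9 + 2·(-2) + (-4)·4 - (-1)| / √(0² + 2² + (-4)²)
  = |0 - 4 - 16 + 1| / √(0 + 4 + 16)
  = |-19| / √20
  = 19 / 4.472
  ≈ 4.249

4.249


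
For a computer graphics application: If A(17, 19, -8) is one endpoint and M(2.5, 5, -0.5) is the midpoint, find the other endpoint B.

B = 2M - A
  = (2·2.5 - 17, 2·5 - 19, 2·(-0.5) - (-8))
  = (5 - 17, 10 - 19, -1 + 8)
  = (-12, -9, 7)

(-12, -9, 7)


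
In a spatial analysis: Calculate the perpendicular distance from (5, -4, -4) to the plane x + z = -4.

distance = |a·x₀ + b·y₀ + c·z₀ - d| / √(a² + b² + c²)
  = |1·5 + 0·(-4) + 1·(-4) - (-4)| / √(1² + 0² + 1²)
  = |5 + 0 - 4 + 4| / √(1 + 0 + 1)
  = |5| / √2
  = 5 / 1.414
  ≈ 3.536

3.536


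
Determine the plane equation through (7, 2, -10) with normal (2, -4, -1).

The plane through P with normal n = (a, b, c) satisfies n·(r - P) = 0,
i.e. ax + by + cz = a·x₀ + b·y₀ + c·z₀.
d = 2·7 + (-4)·2 + (-1)·(-10)
  = 14 - 8 + 10
  = 16
Equation: 2x - 4y - z = 16

2x - 4y - z = 16


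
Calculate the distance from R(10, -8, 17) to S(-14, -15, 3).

d = √[(x₂-x₁)² + (y₂-y₁)² + (z₂-z₁)²]
  = √[(-24)² + (-7)² + (-14)²]
  = √[576 + 49 + 196]
  = √821
  ≈ 28.65

28.65


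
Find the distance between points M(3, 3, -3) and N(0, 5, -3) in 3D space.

d = √[(x₂-x₁)² + (y₂-y₁)² + (z₂-z₁)²]
  = √[(-3)² + 2² + 0²]
  = √[9 + 4 + 0]
  = √13
  ≈ 3.606

3.606


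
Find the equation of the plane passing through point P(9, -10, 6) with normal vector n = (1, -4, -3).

The plane through P with normal n = (a, b, c) satisfies n·(r - P) = 0,
i.e. ax + by + cz = a·x₀ + b·y₀ + c·z₀.
d = 1·9 + (-4)·(-10) + (-3)·6
  = 9 + 40 - 18
  = 31
Equation: x - 4y - 3z = 31

x - 4y - 3z = 31


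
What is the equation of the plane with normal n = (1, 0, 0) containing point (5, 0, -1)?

The plane through P with normal n = (a, b, c) satisfies n·(r - P) = 0,
i.e. ax + by + cz = a·x₀ + b·y₀ + c·z₀.
d = 1·5 + 0·0 + 0·(-1)
  = 5 + 0 + 0
  = 5
Equation: x = 5

x = 5


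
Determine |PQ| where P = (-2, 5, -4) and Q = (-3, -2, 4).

d = √[(x₂-x₁)² + (y₂-y₁)² + (z₂-z₁)²]
  = √[(-1)² + (-7)² + 8²]
  = √[1 + 49 + 64]
  = √114
  ≈ 10.68

10.68


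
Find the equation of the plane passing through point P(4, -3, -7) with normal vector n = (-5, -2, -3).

The plane through P with normal n = (a, b, c) satisfies n·(r - P) = 0,
i.e. ax + by + cz = a·x₀ + b·y₀ + c·z₀.
d = (-5)·4 + (-2)·(-3) + (-3)·(-7)
  = -20 + 6 + 21
  = 7
Equation: -5x - 2y - 3z = 7

-5x - 2y - 3z = 7


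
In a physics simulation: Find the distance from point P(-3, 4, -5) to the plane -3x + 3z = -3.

distance = |a·x₀ + b·y₀ + c·z₀ - d| / √(a² + b² + c²)
  = |(-3)·(-3) + 0·4 + 3·(-5) - (-3)| / √((-3)² + 0² + 3²)
  = |9 + 0 - 15 + 3| / √(9 + 0 + 9)
  = |-3| / √18
  = 3 / 4.243
  ≈ 0.7071

0.7071


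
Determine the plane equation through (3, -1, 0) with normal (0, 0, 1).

The plane through P with normal n = (a, b, c) satisfies n·(r - P) = 0,
i.e. ax + by + cz = a·x₀ + b·y₀ + c·z₀.
d = 0·3 + 0·(-1) + 1·0
  = 0 + 0 + 0
  = 0
Equation: z = 0

z = 0


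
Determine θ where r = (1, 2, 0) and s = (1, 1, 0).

r·s = 1·1 + 2·1 + 0·0 = 1 + 2 + 0 = 3
|r| = √(1² + 2² + 0²) = √5 ≈ 2.236
|s| = √(1² + 1² + 0²) = √2 ≈ 1.414
cos θ = (r·s)/(|r||s|) = 3/(2.236·1.414) ≈ 0.9487
θ = arccos(0.9487) ≈ 18.43°

18.43°


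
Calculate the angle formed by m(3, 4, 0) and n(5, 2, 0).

m·n = 3·5 + 4·2 + 0·0 = 15 + 8 + 0 = 23
|m| = √(3² + 4² + 0²) = √25 ≈ 5
|n| = √(5² + 2² + 0²) = √29 ≈ 5.385
cos θ = (m·n)/(|m||n|) = 23/(5·5.385) ≈ 0.8542
θ = arccos(0.8542) ≈ 31.33°

31.33°
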